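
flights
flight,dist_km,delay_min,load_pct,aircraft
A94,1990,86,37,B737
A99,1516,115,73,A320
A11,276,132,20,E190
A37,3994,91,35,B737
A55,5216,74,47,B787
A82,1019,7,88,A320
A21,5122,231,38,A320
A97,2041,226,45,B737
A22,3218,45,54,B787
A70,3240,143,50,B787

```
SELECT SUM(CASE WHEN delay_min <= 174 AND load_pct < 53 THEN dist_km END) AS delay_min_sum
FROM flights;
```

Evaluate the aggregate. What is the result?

14716

flight=A94: ✓ → 1990
flight=A99: ✗
flight=A11: ✓ → 276
flight=A37: ✓ → 3994
flight=A55: ✓ → 5216
flight=A82: ✗
flight=A21: ✗
flight=A97: ✗
flight=A22: ✗
flight=A70: ✓ → 3240
delay_min_sum = 1990 + 276 + 3994 + 5216 + 3240 = 14716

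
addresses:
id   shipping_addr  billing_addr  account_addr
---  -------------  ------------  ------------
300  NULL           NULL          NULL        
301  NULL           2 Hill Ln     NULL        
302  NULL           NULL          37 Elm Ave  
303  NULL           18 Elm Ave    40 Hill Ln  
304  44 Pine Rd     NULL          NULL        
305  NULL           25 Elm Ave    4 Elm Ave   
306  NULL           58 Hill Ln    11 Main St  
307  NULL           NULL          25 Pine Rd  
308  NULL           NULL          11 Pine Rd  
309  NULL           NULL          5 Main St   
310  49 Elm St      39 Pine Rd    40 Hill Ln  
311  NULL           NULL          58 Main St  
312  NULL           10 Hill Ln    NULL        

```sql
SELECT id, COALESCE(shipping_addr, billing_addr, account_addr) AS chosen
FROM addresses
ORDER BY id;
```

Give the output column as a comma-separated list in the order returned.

NULL, 2 Hill Ln, 37 Elm Ave, 18 Elm Ave, 44 Pine Rd, 25 Elm Ave, 58 Hill Ln, 25 Pine Rd, 11 Pine Rd, 5 Main St, 49 Elm St, 58 Main St, 10 Hill Ln

id=300: shipping_addr=NULL, billing_addr=NULL, account_addr=NULL (all NULL) → NULL
id=301: shipping_addr=NULL, billing_addr=2 Hill Ln → 2 Hill Ln
id=302: shipping_addr=NULL, billing_addr=NULL, account_addr=37 Elm Ave → 37 Elm Ave
id=303: shipping_addr=NULL, billing_addr=18 Elm Ave → 18 Elm Ave
id=304: shipping_addr=44 Pine Rd → 44 Pine Rd
id=305: shipping_addr=NULL, billing_addr=25 Elm Ave → 25 Elm Ave
id=306: shipping_addr=NULL, billing_addr=58 Hill Ln → 58 Hill Ln
id=307: shipping_addr=NULL, billing_addr=NULL, account_addr=25 Pine Rd → 25 Pine Rd
id=308: shipping_addr=NULL, billing_addr=NULL, account_addr=11 Pine Rd → 11 Pine Rd
id=309: shipping_addr=NULL, billing_addr=NULL, account_addr=5 Main St → 5 Main St
id=310: shipping_addr=49 Elm St → 49 Elm St
id=311: shipping_addr=NULL, billing_addr=NULL, account_addr=58 Main St → 58 Main St
id=312: shipping_addr=NULL, billing_addr=10 Hill Ln → 10 Hill Ln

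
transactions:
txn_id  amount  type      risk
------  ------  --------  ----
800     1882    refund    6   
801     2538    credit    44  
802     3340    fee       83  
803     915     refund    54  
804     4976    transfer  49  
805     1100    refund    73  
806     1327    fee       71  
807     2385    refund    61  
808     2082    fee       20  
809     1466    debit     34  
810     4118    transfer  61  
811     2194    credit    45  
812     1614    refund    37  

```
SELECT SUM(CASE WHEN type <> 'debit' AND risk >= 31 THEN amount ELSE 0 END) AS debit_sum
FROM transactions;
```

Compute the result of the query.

txn_id=800: ✗
txn_id=801: ✓ → 2538
txn_id=802: ✓ → 3340
txn_id=803: ✓ → 915
txn_id=804: ✓ → 4976
txn_id=805: ✓ → 1100
txn_id=806: ✓ → 1327
txn_id=807: ✓ → 2385
txn_id=808: ✗
txn_id=809: ✗
txn_id=810: ✓ → 4118
txn_id=811: ✓ → 2194
txn_id=812: ✓ → 1614
debit_sum = 2538 + 3340 + 915 + 4976 + 1100 + 1327 + 2385 + 4118 + 2194 + 1614 = 24507

24507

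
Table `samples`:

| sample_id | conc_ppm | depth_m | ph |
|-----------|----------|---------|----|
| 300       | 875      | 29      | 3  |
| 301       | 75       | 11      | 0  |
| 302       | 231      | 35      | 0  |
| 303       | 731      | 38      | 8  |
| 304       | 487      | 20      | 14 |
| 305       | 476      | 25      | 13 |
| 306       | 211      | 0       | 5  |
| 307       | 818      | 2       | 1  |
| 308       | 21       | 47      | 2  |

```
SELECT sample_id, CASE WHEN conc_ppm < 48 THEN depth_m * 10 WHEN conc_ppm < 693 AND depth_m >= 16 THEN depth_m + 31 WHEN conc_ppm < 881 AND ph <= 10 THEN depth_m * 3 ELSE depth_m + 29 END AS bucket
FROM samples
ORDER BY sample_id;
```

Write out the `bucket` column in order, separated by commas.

87, 33, 66, 114, 51, 56, 0, 6, 470

sample_id=300: conc_ppm < 881 AND ph <= 10 → 87
sample_id=301: conc_ppm < 881 AND ph <= 10 → 33
sample_id=302: conc_ppm < 693 AND depth_m >= 16 → 66
sample_id=303: conc_ppm < 881 AND ph <= 10 → 114
sample_id=304: conc_ppm < 693 AND depth_m >= 16 → 51
sample_id=305: conc_ppm < 693 AND depth_m >= 16 → 56
sample_id=306: conc_ppm < 881 AND ph <= 10 → 0
sample_id=307: conc_ppm < 881 AND ph <= 10 → 6
sample_id=308: conc_ppm < 48 → 470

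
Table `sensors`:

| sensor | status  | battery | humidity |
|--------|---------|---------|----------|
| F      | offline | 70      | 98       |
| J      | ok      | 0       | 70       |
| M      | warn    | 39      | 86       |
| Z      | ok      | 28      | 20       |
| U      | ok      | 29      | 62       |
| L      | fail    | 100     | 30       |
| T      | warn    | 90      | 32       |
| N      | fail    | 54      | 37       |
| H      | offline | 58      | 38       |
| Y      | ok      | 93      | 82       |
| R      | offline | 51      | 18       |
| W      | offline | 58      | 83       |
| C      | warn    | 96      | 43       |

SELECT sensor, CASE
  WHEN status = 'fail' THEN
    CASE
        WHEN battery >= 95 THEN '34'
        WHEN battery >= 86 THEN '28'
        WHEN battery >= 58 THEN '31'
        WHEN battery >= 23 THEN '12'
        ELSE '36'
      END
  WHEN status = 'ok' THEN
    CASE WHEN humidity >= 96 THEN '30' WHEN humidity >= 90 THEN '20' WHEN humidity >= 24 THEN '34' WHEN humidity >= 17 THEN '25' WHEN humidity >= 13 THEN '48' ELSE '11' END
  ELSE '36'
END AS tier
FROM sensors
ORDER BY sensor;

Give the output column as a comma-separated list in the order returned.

sensor=C: status='warn' → outer ELSE → 36
sensor=F: status='offline' → outer ELSE → 36
sensor=H: status='offline' → outer ELSE → 36
sensor=J: status='ok' → inner[humidity >= 24] → 34
sensor=L: status='fail' → inner[battery >= 95] → 34
sensor=M: status='warn' → outer ELSE → 36
sensor=N: status='fail' → inner[battery >= 23] → 12
sensor=R: status='offline' → outer ELSE → 36
sensor=T: status='warn' → outer ELSE → 36
sensor=U: status='ok' → inner[humidity >= 24] → 34
sensor=W: status='offline' → outer ELSE → 36
sensor=Y: status='ok' → inner[humidity >= 24] → 34
sensor=Z: status='ok' → inner[humidity >= 17] → 25

36, 36, 36, 34, 34, 36, 12, 36, 36, 34, 36, 34, 25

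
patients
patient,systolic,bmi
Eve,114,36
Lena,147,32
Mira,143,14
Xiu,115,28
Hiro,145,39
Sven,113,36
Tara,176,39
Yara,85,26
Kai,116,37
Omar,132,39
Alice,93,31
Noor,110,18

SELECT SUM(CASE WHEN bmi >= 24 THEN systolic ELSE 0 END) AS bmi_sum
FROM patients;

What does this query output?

1236

patient=Eve: ✓ → 114
patient=Lena: ✓ → 147
patient=Mira: ✗
patient=Xiu: ✓ → 115
patient=Hiro: ✓ → 145
patient=Sven: ✓ → 113
patient=Tara: ✓ → 176
patient=Yara: ✓ → 85
patient=Kai: ✓ → 116
patient=Omar: ✓ → 132
patient=Alice: ✓ → 93
patient=Noor: ✗
bmi_sum = 114 + 147 + 115 + 145 + 113 + 176 + 85 + 116 + 132 + 93 = 1236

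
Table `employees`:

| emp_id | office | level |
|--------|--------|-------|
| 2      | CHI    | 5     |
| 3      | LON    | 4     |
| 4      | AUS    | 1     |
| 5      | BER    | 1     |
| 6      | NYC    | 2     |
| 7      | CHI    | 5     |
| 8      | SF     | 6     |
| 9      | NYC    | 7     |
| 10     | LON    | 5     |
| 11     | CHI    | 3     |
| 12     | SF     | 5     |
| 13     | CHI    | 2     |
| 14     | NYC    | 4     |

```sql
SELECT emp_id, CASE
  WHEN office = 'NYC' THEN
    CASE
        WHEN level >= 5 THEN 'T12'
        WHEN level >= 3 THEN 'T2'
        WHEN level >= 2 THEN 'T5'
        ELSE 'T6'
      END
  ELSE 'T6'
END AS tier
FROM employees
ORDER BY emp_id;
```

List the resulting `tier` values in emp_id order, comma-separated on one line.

emp_id=2: office='CHI' → outer ELSE → T6
emp_id=3: office='LON' → outer ELSE → T6
emp_id=4: office='AUS' → outer ELSE → T6
emp_id=5: office='BER' → outer ELSE → T6
emp_id=6: office='NYC' → inner[level >= 2] → T5
emp_id=7: office='CHI' → outer ELSE → T6
emp_id=8: office='SF' → outer ELSE → T6
emp_id=9: office='NYC' → inner[level >= 5] → T12
emp_id=10: office='LON' → outer ELSE → T6
emp_id=11: office='CHI' → outer ELSE → T6
emp_id=12: office='SF' → outer ELSE → T6
emp_id=13: office='CHI' → outer ELSE → T6
emp_id=14: office='NYC' → inner[level >= 3] → T2

T6, T6, T6, T6, T5, T6, T6, T12, T6, T6, T6, T6, T2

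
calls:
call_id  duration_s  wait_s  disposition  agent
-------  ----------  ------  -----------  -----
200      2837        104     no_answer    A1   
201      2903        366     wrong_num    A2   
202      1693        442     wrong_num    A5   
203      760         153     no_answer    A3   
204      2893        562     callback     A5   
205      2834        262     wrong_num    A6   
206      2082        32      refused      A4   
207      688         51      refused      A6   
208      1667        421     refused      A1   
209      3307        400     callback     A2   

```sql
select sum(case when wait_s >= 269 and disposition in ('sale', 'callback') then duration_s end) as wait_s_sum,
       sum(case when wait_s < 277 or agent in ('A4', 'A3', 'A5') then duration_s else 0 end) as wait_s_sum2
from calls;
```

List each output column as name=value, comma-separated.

wait_s_sum=6200, wait_s_sum2=13787

[wait_s_sum: wait_s >= 269 and disposition in ('sale', 'callback')]
call_id=200: ✗
call_id=201: ✗
call_id=202: ✗
call_id=203: ✗
call_id=204: ✓ → 2893
call_id=205: ✗
call_id=206: ✗
call_id=207: ✗
call_id=208: ✗
call_id=209: ✓ → 3307
wait_s_sum = 2893 + 3307 = 6200
—
[wait_s_sum2: wait_s < 277 or agent in ('A4', 'A3', 'A5')]
call_id=200: ✓ → 2837
call_id=201: ✗
call_id=202: ✓ → 1693
call_id=203: ✓ → 760
call_id=204: ✓ → 2893
call_id=205: ✓ → 2834
call_id=206: ✓ → 2082
call_id=207: ✓ → 688
call_id=208: ✗
call_id=209: ✗
wait_s_sum2 = 2837 + 1693 + 760 + 2893 + 2834 + 2082 + 688 = 13787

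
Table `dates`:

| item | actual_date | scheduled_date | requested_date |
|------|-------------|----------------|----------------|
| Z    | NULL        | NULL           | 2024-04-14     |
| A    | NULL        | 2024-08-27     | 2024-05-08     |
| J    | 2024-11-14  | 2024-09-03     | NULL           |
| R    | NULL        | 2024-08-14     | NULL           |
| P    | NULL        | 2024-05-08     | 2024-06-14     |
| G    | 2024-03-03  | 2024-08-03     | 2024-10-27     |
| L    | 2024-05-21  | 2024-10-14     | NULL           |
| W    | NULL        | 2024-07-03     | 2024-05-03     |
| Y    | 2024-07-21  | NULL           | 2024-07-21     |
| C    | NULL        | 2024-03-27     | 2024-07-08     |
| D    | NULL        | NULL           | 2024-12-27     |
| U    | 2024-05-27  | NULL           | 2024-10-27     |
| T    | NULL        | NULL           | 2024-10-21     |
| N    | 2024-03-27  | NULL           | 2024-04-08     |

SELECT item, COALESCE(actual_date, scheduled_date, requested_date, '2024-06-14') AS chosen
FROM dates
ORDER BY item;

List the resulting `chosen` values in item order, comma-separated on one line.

2024-08-27, 2024-03-27, 2024-12-27, 2024-03-03, 2024-11-14, 2024-05-21, 2024-03-27, 2024-05-08, 2024-08-14, 2024-10-21, 2024-05-27, 2024-07-03, 2024-07-21, 2024-04-14

item=A: actual_date=NULL, scheduled_date=2024-08-27 → 2024-08-27
item=C: actual_date=NULL, scheduled_date=2024-03-27 → 2024-03-27
item=D: actual_date=NULL, scheduled_date=NULL, requested_date=2024-12-27 → 2024-12-27
item=G: actual_date=2024-03-03 → 2024-03-03
item=J: actual_date=2024-11-14 → 2024-11-14
item=L: actual_date=2024-05-21 → 2024-05-21
item=N: actual_date=2024-03-27 → 2024-03-27
item=P: actual_date=NULL, scheduled_date=2024-05-08 → 2024-05-08
item=R: actual_date=NULL, scheduled_date=2024-08-14 → 2024-08-14
item=T: actual_date=NULL, scheduled_date=NULL, requested_date=2024-10-21 → 2024-10-21
item=U: actual_date=2024-05-27 → 2024-05-27
item=W: actual_date=NULL, scheduled_date=2024-07-03 → 2024-07-03
item=Y: actual_date=2024-07-21 → 2024-07-21
item=Z: actual_date=NULL, scheduled_date=NULL, requested_date=2024-04-14 → 2024-04-14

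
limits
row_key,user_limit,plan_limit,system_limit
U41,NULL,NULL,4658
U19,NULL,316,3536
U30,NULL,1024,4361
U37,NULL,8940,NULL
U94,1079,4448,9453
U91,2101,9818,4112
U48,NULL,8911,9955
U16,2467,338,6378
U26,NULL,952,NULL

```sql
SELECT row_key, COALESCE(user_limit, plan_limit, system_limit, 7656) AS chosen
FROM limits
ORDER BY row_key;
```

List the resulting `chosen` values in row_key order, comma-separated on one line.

2467, 316, 952, 1024, 8940, 4658, 8911, 2101, 1079

row_key=U16: user_limit=2467 → 2467
row_key=U19: user_limit=NULL, plan_limit=316 → 316
row_key=U26: user_limit=NULL, plan_limit=952 → 952
row_key=U30: user_limit=NULL, plan_limit=1024 → 1024
row_key=U37: user_limit=NULL, plan_limit=8940 → 8940
row_key=U41: user_limit=NULL, plan_limit=NULL, system_limit=4658 → 4658
row_key=U48: user_limit=NULL, plan_limit=8911 → 8911
row_key=U91: user_limit=2101 → 2101
row_key=U94: user_limit=1079 → 1079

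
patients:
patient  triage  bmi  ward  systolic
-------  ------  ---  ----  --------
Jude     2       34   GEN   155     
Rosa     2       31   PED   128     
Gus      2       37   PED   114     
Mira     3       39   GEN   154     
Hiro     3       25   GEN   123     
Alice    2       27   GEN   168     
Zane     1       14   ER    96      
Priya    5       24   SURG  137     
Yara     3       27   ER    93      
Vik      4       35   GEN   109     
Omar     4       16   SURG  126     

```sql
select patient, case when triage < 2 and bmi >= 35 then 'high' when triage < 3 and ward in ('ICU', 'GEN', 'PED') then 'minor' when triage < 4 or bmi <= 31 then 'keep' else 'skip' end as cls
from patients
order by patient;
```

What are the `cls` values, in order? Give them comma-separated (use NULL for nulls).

minor, minor, keep, minor, keep, keep, keep, minor, skip, keep, keep

patient=Alice: triage < 3 and ward in ('ICU', 'GEN', 'PED') → minor
patient=Gus: triage < 3 and ward in ('ICU', 'GEN', 'PED') → minor
patient=Hiro: triage < 4 or bmi <= 31 → keep
patient=Jude: triage < 3 and ward in ('ICU', 'GEN', 'PED') → minor
patient=Mira: triage < 4 or bmi <= 31 → keep
patient=Omar: triage < 4 or bmi <= 31 → keep
patient=Priya: triage < 4 or bmi <= 31 → keep
patient=Rosa: triage < 3 and ward in ('ICU', 'GEN', 'PED') → minor
patient=Vik: ELSE → skip
patient=Yara: triage < 4 or bmi <= 31 → keep
patient=Zane: triage < 4 or bmi <= 31 → keep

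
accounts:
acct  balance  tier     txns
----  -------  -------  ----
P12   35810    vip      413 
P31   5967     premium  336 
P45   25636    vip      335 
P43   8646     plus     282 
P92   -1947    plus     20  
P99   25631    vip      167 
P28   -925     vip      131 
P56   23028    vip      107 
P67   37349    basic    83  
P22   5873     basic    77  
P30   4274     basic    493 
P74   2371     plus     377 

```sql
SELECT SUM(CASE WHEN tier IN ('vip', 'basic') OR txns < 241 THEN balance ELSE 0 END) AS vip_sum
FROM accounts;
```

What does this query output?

154729

acct=P12: ✓ → 35810
acct=P31: ✗
acct=P45: ✓ → 25636
acct=P43: ✗
acct=P92: ✓ → -1947
acct=P99: ✓ → 25631
acct=P28: ✓ → -925
acct=P56: ✓ → 23028
acct=P67: ✓ → 37349
acct=P22: ✓ → 5873
acct=P30: ✓ → 4274
acct=P74: ✗
vip_sum = 35810 + 25636 + -1947 + 25631 + -925 + 23028 + 37349 + 5873 + 4274 = 154729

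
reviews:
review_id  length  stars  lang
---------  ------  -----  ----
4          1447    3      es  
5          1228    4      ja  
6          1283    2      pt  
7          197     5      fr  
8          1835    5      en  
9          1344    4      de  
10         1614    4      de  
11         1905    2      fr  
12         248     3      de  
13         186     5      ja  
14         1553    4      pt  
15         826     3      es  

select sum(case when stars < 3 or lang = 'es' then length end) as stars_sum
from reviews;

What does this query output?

review_id=4: ✓ → 1447
review_id=5: ✗
review_id=6: ✓ → 1283
review_id=7: ✗
review_id=8: ✗
review_id=9: ✗
review_id=10: ✗
review_id=11: ✓ → 1905
review_id=12: ✗
review_id=13: ✗
review_id=14: ✗
review_id=15: ✓ → 826
stars_sum = 1447 + 1283 + 1905 + 826 = 5461

5461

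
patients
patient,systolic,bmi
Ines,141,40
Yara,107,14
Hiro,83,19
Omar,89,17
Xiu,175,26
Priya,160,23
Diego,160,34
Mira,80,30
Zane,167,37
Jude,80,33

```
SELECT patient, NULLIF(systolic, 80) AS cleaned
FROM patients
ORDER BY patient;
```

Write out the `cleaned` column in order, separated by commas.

160, 83, 141, NULL, NULL, 89, 160, 175, 107, 167

patient=Diego: systolic=160 vs 80: differ → 160
patient=Hiro: systolic=83 vs 80: differ → 83
patient=Ines: systolic=141 vs 80: differ → 141
patient=Jude: systolic=80 vs 80: equal → NULL
patient=Mira: systolic=80 vs 80: equal → NULL
patient=Omar: systolic=89 vs 80: differ → 89
patient=Priya: systolic=160 vs 80: differ → 160
patient=Xiu: systolic=175 vs 80: differ → 175
patient=Yara: systolic=107 vs 80: differ → 107
patient=Zane: systolic=167 vs 80: differ → 167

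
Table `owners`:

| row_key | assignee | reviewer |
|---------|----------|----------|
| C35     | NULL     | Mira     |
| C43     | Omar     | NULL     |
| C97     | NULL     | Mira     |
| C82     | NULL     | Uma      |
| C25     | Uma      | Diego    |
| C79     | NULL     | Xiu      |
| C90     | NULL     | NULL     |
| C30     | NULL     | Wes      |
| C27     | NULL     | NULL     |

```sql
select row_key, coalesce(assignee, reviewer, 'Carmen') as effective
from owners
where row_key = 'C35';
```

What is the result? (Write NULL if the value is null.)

row_key = C35: assignee=NULL, reviewer=Mira.
assignee=NULL, reviewer=Mira → Mira

Mira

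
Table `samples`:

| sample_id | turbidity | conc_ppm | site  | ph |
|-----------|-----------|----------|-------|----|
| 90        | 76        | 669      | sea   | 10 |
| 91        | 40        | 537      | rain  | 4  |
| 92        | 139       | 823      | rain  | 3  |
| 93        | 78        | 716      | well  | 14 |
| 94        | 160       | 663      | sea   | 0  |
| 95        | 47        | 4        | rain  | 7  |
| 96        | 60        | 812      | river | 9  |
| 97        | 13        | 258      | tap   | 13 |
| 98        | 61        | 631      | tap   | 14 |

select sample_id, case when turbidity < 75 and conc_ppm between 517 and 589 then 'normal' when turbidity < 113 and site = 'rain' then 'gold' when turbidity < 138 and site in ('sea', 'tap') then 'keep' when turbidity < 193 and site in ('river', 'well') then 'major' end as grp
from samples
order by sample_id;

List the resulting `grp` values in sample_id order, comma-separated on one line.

keep, normal, NULL, major, NULL, gold, major, keep, keep

sample_id=90: turbidity < 138 and site in ('sea', 'tap') → keep
sample_id=91: turbidity < 75 and conc_ppm between 517 and 589 → normal
sample_id=92: (no match → NULL) → NULL
sample_id=93: turbidity < 193 and site in ('river', 'well') → major
sample_id=94: (no match → NULL) → NULL
sample_id=95: turbidity < 113 and site = 'rain' → gold
sample_id=96: turbidity < 193 and site in ('river', 'well') → major
sample_id=97: turbidity < 138 and site in ('sea', 'tap') → keep
sample_id=98: turbidity < 138 and site in ('sea', 'tap') → keep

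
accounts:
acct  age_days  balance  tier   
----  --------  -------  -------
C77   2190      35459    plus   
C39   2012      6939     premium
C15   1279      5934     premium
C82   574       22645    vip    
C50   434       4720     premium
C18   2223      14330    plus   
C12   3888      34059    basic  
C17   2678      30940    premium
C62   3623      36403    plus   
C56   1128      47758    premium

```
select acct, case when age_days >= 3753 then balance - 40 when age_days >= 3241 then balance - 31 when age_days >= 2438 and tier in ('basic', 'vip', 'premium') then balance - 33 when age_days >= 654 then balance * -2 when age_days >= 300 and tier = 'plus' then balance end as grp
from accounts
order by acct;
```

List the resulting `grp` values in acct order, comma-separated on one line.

34019, -11868, 30907, -28660, -13878, NULL, -95516, 36372, -70918, NULL

acct=C12: age_days >= 3753 → 34019
acct=C15: age_days >= 654 → -11868
acct=C17: age_days >= 2438 and tier in ('basic', 'vip', 'premium') → 30907
acct=C18: age_days >= 654 → -28660
acct=C39: age_days >= 654 → -13878
acct=C50: (no match → NULL) → NULL
acct=C56: age_days >= 654 → -95516
acct=C62: age_days >= 3241 → 36372
acct=C77: age_days >= 654 → -70918
acct=C82: (no match → NULL) → NULL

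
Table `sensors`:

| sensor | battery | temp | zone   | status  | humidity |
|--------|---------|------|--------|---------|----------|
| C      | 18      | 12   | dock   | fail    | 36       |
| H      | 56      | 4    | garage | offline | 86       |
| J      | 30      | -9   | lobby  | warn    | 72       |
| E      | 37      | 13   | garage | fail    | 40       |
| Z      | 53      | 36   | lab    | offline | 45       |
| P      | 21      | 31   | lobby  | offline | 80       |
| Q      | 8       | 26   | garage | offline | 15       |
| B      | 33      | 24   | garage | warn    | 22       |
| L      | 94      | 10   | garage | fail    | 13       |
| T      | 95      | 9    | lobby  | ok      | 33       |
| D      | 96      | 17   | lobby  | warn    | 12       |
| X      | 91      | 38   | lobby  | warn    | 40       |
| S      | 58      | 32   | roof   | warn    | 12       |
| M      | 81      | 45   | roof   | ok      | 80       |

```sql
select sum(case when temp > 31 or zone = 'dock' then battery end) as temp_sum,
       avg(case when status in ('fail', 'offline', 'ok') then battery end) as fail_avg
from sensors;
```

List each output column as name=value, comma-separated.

temp_sum=301, fail_avg=51.4444444444

[temp_sum: temp > 31 or zone = 'dock']
sensor=C: ✓ → 18
sensor=H: ✗
sensor=J: ✗
sensor=E: ✗
sensor=Z: ✓ → 53
sensor=P: ✗
sensor=Q: ✗
sensor=B: ✗
sensor=L: ✗
sensor=T: ✗
sensor=D: ✗
sensor=X: ✓ → 91
sensor=S: ✓ → 58
sensor=M: ✓ → 81
temp_sum = 18 + 53 + 91 + 58 + 81 = 301
—
[fail_avg: status in ('fail', 'offline', 'ok')]
sensor=C: ✓ → 18
sensor=H: ✓ → 56
sensor=J: ✗
sensor=E: ✓ → 37
sensor=Z: ✓ → 53
sensor=P: ✓ → 21
sensor=Q: ✓ → 8
sensor=B: ✗
sensor=L: ✓ → 94
sensor=T: ✓ → 95
sensor=D: ✗
sensor=X: ✗
sensor=S: ✗
sensor=M: ✓ → 81
fail_avg = (18 + 56 + 37 + 53 + 21 + 8 + 94 + 95 + 81) / 9 = 51.4444444444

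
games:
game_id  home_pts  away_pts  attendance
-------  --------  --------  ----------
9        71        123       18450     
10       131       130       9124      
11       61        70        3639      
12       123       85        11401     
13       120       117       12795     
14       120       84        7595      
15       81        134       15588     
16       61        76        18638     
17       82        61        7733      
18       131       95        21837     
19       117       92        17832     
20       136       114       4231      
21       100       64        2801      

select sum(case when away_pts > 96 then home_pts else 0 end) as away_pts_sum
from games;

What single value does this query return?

game_id=9: ✓ → 71
game_id=10: ✓ → 131
game_id=11: ✗
game_id=12: ✗
game_id=13: ✓ → 120
game_id=14: ✗
game_id=15: ✓ → 81
game_id=16: ✗
game_id=17: ✗
game_id=18: ✗
game_id=19: ✗
game_id=20: ✓ → 136
game_id=21: ✗
away_pts_sum = 71 + 131 + 120 + 81 + 136 = 539

539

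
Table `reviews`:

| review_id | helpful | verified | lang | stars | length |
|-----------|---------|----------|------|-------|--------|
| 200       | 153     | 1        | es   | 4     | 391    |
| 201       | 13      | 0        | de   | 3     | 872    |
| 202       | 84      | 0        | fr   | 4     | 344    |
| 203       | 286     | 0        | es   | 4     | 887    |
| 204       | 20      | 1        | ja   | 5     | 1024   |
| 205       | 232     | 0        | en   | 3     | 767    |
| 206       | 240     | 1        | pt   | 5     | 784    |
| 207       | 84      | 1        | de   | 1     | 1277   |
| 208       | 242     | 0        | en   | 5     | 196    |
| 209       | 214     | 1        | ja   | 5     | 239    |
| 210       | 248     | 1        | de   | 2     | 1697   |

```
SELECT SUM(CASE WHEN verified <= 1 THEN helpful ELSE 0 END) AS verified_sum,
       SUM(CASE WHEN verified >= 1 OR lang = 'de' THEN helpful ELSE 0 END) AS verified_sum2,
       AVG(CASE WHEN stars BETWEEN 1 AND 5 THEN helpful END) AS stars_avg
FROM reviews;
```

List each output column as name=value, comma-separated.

[verified_sum: verified <= 1]
review_id=200: ✓ → 153
review_id=201: ✓ → 13
review_id=202: ✓ → 84
review_id=203: ✓ → 286
review_id=204: ✓ → 20
review_id=205: ✓ → 232
review_id=206: ✓ → 240
review_id=207: ✓ → 84
review_id=208: ✓ → 242
review_id=209: ✓ → 214
review_id=210: ✓ → 248
verified_sum = 153 + 13 + 84 + 286 + 20 + 232 + 240 + 84 + 242 + 214 + 248 = 1816
—
[verified_sum2: verified >= 1 OR lang = 'de']
review_id=200: ✓ → 153
review_id=201: ✓ → 13
review_id=202: ✗
review_id=203: ✗
review_id=204: ✓ → 20
review_id=205: ✗
review_id=206: ✓ → 240
review_id=207: ✓ → 84
review_id=208: ✗
review_id=209: ✓ → 214
review_id=210: ✓ → 248
verified_sum2 = 153 + 13 + 20 + 240 + 84 + 214 + 248 = 972
—
[stars_avg: stars BETWEEN 1 AND 5]
review_id=200: ✓ → 153
review_id=201: ✓ → 13
review_id=202: ✓ → 84
review_id=203: ✓ → 286
review_id=204: ✓ → 20
review_id=205: ✓ → 232
review_id=206: ✓ → 240
review_id=207: ✓ → 84
review_id=208: ✓ → 242
review_id=209: ✓ → 214
review_id=210: ✓ → 248
stars_avg = (153 + 13 + 84 + 286 + 20 + 232 + 240 + 84 + 242 + 214 + 248) / 11 = 165.0909090909

verified_sum=1816, verified_sum2=972, stars_avg=165.0909090909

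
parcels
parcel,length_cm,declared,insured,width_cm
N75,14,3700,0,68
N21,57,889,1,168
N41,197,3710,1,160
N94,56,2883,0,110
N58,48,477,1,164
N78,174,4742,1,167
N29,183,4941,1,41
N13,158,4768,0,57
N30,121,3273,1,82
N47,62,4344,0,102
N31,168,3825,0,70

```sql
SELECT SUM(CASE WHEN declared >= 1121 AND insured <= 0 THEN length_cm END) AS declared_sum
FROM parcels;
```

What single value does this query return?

458

parcel=N75: ✓ → 14
parcel=N21: ✗
parcel=N41: ✗
parcel=N94: ✓ → 56
parcel=N58: ✗
parcel=N78: ✗
parcel=N29: ✗
parcel=N13: ✓ → 158
parcel=N30: ✗
parcel=N47: ✓ → 62
parcel=N31: ✓ → 168
declared_sum = 14 + 56 + 158 + 62 + 168 = 458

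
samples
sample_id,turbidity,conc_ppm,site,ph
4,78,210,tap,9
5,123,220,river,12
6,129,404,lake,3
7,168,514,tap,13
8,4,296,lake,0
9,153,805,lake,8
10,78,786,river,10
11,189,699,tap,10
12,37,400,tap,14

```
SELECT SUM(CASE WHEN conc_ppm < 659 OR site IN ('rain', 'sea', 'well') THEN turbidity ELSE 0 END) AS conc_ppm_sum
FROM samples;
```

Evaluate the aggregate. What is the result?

539

sample_id=4: ✓ → 78
sample_id=5: ✓ → 123
sample_id=6: ✓ → 129
sample_id=7: ✓ → 168
sample_id=8: ✓ → 4
sample_id=9: ✗
sample_id=10: ✗
sample_id=11: ✗
sample_id=12: ✓ → 37
conc_ppm_sum = 78 + 123 + 129 + 168 + 4 + 37 = 539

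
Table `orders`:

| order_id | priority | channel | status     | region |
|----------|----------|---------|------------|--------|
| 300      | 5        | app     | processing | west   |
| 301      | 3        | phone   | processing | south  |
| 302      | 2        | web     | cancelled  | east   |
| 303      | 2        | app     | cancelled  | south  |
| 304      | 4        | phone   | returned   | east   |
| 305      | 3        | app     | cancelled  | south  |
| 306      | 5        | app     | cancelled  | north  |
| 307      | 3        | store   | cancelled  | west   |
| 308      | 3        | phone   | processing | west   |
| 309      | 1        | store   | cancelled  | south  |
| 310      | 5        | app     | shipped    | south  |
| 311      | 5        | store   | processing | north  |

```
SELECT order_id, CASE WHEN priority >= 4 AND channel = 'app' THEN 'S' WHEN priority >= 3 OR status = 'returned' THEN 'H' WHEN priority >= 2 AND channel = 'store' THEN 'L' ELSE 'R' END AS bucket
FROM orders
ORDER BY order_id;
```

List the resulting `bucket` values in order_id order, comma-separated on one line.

order_id=300: priority >= 4 AND channel = 'app' → S
order_id=301: priority >= 3 OR status = 'returned' → H
order_id=302: ELSE → R
order_id=303: ELSE → R
order_id=304: priority >= 3 OR status = 'returned' → H
order_id=305: priority >= 3 OR status = 'returned' → H
order_id=306: priority >= 4 AND channel = 'app' → S
order_id=307: priority >= 3 OR status = 'returned' → H
order_id=308: priority >= 3 OR status = 'returned' → H
order_id=309: ELSE → R
order_id=310: priority >= 4 AND channel = 'app' → S
order_id=311: priority >= 3 OR status = 'returned' → H

S, H, R, R, H, H, S, H, H, R, S, H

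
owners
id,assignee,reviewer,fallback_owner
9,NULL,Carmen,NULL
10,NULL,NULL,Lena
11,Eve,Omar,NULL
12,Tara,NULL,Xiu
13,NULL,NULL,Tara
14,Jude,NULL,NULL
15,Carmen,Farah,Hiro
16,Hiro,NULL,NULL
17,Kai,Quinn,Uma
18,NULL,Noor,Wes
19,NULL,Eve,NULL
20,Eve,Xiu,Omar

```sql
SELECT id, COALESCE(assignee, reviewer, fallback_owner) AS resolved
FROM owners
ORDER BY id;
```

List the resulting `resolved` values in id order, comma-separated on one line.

Carmen, Lena, Eve, Tara, Tara, Jude, Carmen, Hiro, Kai, Noor, Eve, Eve

id=9: assignee=NULL, reviewer=Carmen → Carmen
id=10: assignee=NULL, reviewer=NULL, fallback_owner=Lena → Lena
id=11: assignee=Eve → Eve
id=12: assignee=Tara → Tara
id=13: assignee=NULL, reviewer=NULL, fallback_owner=Tara → Tara
id=14: assignee=Jude → Jude
id=15: assignee=Carmen → Carmen
id=16: assignee=Hiro → Hiro
id=17: assignee=Kai → Kai
id=18: assignee=NULL, reviewer=Noor → Noor
id=19: assignee=NULL, reviewer=Eve → Eve
id=20: assignee=Eve → Eve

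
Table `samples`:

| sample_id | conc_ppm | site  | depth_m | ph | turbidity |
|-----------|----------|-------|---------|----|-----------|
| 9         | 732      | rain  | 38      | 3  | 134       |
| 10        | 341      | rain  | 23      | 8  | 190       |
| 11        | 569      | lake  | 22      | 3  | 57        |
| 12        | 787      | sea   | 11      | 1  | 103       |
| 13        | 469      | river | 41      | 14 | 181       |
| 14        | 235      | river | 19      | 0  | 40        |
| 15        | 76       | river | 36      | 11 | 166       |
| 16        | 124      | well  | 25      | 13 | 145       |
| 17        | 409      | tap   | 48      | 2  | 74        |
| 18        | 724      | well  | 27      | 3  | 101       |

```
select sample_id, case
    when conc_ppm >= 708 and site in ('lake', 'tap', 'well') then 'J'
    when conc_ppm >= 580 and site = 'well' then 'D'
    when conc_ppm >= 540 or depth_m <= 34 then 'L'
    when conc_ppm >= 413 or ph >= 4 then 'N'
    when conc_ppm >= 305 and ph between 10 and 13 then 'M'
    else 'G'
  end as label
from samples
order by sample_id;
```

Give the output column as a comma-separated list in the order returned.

sample_id=9: conc_ppm >= 540 or depth_m <= 34 → L
sample_id=10: conc_ppm >= 540 or depth_m <= 34 → L
sample_id=11: conc_ppm >= 540 or depth_m <= 34 → L
sample_id=12: conc_ppm >= 540 or depth_m <= 34 → L
sample_id=13: conc_ppm >= 413 or ph >= 4 → N
sample_id=14: conc_ppm >= 540 or depth_m <= 34 → L
sample_id=15: conc_ppm >= 413 or ph >= 4 → N
sample_id=16: conc_ppm >= 540 or depth_m <= 34 → L
sample_id=17: ELSE → G
sample_id=18: conc_ppm >= 708 and site in ('lake', 'tap', 'well') → J

L, L, L, L, N, L, N, L, G, J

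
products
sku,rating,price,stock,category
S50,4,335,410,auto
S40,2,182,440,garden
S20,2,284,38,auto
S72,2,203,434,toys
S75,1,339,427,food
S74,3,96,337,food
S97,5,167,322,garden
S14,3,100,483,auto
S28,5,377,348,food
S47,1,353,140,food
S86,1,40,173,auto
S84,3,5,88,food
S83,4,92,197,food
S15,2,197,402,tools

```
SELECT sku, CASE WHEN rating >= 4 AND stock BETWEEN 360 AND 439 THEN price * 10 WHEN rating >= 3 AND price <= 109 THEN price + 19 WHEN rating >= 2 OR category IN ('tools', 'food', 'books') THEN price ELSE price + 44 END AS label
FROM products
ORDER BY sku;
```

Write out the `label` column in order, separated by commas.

119, 197, 284, 377, 182, 353, 3350, 203, 115, 339, 111, 24, 84, 167

sku=S14: rating >= 3 AND price <= 109 → 119
sku=S15: rating >= 2 OR category IN ('tools', 'food', 'books') → 197
sku=S20: rating >= 2 OR category IN ('tools', 'food', 'books') → 284
sku=S28: rating >= 2 OR category IN ('tools', 'food', 'books') → 377
sku=S40: rating >= 2 OR category IN ('tools', 'food', 'books') → 182
sku=S47: rating >= 2 OR category IN ('tools', 'food', 'books') → 353
sku=S50: rating >= 4 AND stock BETWEEN 360 AND 439 → 3350
sku=S72: rating >= 2 OR category IN ('tools', 'food', 'books') → 203
sku=S74: rating >= 3 AND price <= 109 → 115
sku=S75: rating >= 2 OR category IN ('tools', 'food', 'books') → 339
sku=S83: rating >= 3 AND price <= 109 → 111
sku=S84: rating >= 3 AND price <= 109 → 24
sku=S86: ELSE → 84
sku=S97: rating >= 2 OR category IN ('tools', 'food', 'books') → 167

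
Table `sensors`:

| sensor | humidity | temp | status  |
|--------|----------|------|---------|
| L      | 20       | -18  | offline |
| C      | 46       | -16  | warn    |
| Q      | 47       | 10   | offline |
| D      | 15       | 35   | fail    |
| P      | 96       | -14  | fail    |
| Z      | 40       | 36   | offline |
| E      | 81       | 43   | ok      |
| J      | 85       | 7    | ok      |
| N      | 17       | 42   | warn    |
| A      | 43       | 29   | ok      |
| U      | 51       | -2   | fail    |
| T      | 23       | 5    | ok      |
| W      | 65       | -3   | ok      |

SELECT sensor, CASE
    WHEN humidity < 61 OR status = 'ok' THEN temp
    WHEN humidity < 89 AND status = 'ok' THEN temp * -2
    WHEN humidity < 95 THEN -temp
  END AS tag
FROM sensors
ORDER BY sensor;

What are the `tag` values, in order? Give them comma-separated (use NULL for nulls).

sensor=A: humidity < 61 OR status = 'ok' → 29
sensor=C: humidity < 61 OR status = 'ok' → -16
sensor=D: humidity < 61 OR status = 'ok' → 35
sensor=E: humidity < 61 OR status = 'ok' → 43
sensor=J: humidity < 61 OR status = 'ok' → 7
sensor=L: humidity < 61 OR status = 'ok' → -18
sensor=N: humidity < 61 OR status = 'ok' → 42
sensor=P: (no match → NULL) → NULL
sensor=Q: humidity < 61 OR status = 'ok' → 10
sensor=T: humidity < 61 OR status = 'ok' → 5
sensor=U: humidity < 61 OR status = 'ok' → -2
sensor=W: humidity < 61 OR status = 'ok' → -3
sensor=Z: humidity < 61 OR status = 'ok' → 36

29, -16, 35, 43, 7, -18, 42, NULL, 10, 5, -2, -3, 36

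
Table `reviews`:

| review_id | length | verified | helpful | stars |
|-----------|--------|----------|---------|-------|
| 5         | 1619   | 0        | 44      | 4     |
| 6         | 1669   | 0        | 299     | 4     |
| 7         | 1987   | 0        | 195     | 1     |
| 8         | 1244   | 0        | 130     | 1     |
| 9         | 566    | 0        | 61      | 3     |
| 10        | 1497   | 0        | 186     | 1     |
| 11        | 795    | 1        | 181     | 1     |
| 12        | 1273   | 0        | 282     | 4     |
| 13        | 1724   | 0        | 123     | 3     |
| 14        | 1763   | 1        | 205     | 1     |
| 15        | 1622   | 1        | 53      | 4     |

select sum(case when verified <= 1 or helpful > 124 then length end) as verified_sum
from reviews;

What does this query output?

15759

review_id=5: ✓ → 1619
review_id=6: ✓ → 1669
review_id=7: ✓ → 1987
review_id=8: ✓ → 1244
review_id=9: ✓ → 566
review_id=10: ✓ → 1497
review_id=11: ✓ → 795
review_id=12: ✓ → 1273
review_id=13: ✓ → 1724
review_id=14: ✓ → 1763
review_id=15: ✓ → 1622
verified_sum = 1619 + 1669 + 1987 + 1244 + 566 + 1497 + 795 + 1273 + 1724 + 1763 + 1622 = 15759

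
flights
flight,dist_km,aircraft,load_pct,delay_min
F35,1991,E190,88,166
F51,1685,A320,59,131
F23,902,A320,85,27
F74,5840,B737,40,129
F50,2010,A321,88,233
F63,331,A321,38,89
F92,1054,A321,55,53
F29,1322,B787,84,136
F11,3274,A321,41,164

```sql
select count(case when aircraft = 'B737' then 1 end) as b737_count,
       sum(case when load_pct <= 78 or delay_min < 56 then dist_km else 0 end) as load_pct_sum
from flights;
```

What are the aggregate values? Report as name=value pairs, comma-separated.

[b737_count: aircraft = 'B737']
flight=F35: ✗
flight=F51: ✗
flight=F23: ✗
flight=F74: ✓ → 1
flight=F50: ✗
flight=F63: ✗
flight=F92: ✗
flight=F29: ✗
flight=F11: ✗
b737_count = COUNT(1) = 1
—
[load_pct_sum: load_pct <= 78 or delay_min < 56]
flight=F35: ✗
flight=F51: ✓ → 1685
flight=F23: ✓ → 902
flight=F74: ✓ → 5840
flight=F50: ✗
flight=F63: ✓ → 331
flight=F92: ✓ → 1054
flight=F29: ✗
flight=F11: ✓ → 3274
load_pct_sum = 1685 + 902 + 5840 + 331 + 1054 + 3274 = 13086

b737_count=1, load_pct_sum=13086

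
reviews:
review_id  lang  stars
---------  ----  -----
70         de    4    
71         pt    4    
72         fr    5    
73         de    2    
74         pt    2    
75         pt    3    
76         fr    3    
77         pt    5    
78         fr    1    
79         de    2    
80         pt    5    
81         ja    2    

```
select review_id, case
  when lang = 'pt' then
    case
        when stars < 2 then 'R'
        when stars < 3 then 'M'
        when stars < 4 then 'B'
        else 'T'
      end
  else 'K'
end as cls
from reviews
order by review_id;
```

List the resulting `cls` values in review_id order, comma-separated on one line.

review_id=70: lang='de' → outer ELSE → K
review_id=71: lang='pt' → inner[ELSE] → T
review_id=72: lang='fr' → outer ELSE → K
review_id=73: lang='de' → outer ELSE → K
review_id=74: lang='pt' → inner[stars < 3] → M
review_id=75: lang='pt' → inner[stars < 4] → B
review_id=76: lang='fr' → outer ELSE → K
review_id=77: lang='pt' → inner[ELSE] → T
review_id=78: lang='fr' → outer ELSE → K
review_id=79: lang='de' → outer ELSE → K
review_id=80: lang='pt' → inner[ELSE] → T
review_id=81: lang='ja' → outer ELSE → K

K, T, K, K, M, B, K, T, K, K, T, K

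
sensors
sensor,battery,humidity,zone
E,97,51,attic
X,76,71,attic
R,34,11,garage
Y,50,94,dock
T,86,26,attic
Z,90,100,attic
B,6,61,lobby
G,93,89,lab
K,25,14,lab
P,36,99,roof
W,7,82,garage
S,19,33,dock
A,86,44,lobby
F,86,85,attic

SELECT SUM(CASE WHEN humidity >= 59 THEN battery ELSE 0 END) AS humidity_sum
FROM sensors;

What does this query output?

444

sensor=E: ✗
sensor=X: ✓ → 76
sensor=R: ✗
sensor=Y: ✓ → 50
sensor=T: ✗
sensor=Z: ✓ → 90
sensor=B: ✓ → 6
sensor=G: ✓ → 93
sensor=K: ✗
sensor=P: ✓ → 36
sensor=W: ✓ → 7
sensor=S: ✗
sensor=A: ✗
sensor=F: ✓ → 86
humidity_sum = 76 + 50 + 90 + 6 + 93 + 36 + 7 + 86 = 444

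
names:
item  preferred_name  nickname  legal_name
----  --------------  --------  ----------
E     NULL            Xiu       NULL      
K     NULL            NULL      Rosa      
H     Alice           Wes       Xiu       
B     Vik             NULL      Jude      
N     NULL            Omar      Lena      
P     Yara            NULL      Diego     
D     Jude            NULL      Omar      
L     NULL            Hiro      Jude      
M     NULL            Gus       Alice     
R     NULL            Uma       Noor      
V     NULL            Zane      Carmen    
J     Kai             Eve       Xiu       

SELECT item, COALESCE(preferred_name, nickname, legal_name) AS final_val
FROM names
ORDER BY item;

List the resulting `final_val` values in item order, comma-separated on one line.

Vik, Jude, Xiu, Alice, Kai, Rosa, Hiro, Gus, Omar, Yara, Uma, Zane

item=B: preferred_name=Vik → Vik
item=D: preferred_name=Jude → Jude
item=E: preferred_name=NULL, nickname=Xiu → Xiu
item=H: preferred_name=Alice → Alice
item=J: preferred_name=Kai → Kai
item=K: preferred_name=NULL, nickname=NULL, legal_name=Rosa → Rosa
item=L: preferred_name=NULL, nickname=Hiro → Hiro
item=M: preferred_name=NULL, nickname=Gus → Gus
item=N: preferred_name=NULL, nickname=Omar → Omar
item=P: preferred_name=Yara → Yara
item=R: preferred_name=NULL, nickname=Uma → Uma
item=V: preferred_name=NULL, nickname=Zane → Zane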